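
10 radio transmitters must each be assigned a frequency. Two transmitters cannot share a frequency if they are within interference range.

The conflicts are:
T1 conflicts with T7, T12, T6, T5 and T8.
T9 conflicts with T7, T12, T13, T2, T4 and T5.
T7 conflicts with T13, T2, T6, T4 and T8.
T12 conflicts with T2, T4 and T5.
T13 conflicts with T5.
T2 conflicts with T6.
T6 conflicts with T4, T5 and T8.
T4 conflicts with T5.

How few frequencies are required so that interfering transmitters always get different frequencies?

T1, T7, T6, T8 all conflict with each other, so at least 4 frequencies are needed.
A valid assignment using 4 frequencies: T1=4, T9=2, T7=1, T12=3, T13=3, T2=4, T6=2, T4=4, T5=1, T8=3. Every pair that conflicts lands in different frequencies.

4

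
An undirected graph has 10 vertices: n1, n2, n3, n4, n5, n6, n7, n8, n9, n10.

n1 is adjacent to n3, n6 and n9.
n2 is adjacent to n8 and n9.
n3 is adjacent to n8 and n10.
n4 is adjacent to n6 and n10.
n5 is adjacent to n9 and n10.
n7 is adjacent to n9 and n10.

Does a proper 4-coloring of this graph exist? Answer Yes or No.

Yes

The chromatic number is 3. The cycle n5-n10-n3-n1-n9-n5 has odd length 5, so it cannot be 2-colored; at least 3 colors are needed.
One proper 3-coloring: n1=3, n2=2, n3=2, n4=2, n5=2, n6=1, n7=2, n8=1, n9=1, n10=1.
Since 4 ≥ 3, a proper 4-coloring certainly exists.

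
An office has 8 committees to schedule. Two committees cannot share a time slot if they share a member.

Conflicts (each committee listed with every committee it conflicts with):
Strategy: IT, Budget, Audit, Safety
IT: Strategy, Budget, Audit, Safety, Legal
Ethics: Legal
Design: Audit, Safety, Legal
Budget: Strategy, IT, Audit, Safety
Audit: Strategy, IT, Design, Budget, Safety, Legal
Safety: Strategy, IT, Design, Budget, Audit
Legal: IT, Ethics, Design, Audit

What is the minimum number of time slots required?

Strategy, IT, Budget, Audit, Safety all conflict with each other, so at least 5 time slots are needed.
5 time slots suffice: time slot 1 → {Ethics, Audit}; time slot 2 → {Safety, Legal}; time slot 3 → {IT, Design}; time slot 4 → {Strategy}; time slot 5 → {Budget}. Each listed conflict is separated.

5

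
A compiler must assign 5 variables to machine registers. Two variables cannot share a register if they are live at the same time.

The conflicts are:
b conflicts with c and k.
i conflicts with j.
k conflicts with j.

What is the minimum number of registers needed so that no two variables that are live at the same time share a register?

2

i and j conflict, so at least 2 registers are needed.
2 registers suffice: register 1 → {b, j}; register 2 → {c, i, k}. Each listed conflict is separated.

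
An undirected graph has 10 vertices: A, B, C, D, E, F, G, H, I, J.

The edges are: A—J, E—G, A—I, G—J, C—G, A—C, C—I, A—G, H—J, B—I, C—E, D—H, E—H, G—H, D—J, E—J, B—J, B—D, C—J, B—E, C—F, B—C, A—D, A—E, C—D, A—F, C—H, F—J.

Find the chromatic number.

A, C, E, G, J are pairwise adjacent (a clique of size 5), so at least 5 colors are needed.
5 colors suffice: A=3, B=3, C=1, D=4, E=4, F=4, G=5, H=3, I=2, J=2. No two adjacent vertices share a color.

5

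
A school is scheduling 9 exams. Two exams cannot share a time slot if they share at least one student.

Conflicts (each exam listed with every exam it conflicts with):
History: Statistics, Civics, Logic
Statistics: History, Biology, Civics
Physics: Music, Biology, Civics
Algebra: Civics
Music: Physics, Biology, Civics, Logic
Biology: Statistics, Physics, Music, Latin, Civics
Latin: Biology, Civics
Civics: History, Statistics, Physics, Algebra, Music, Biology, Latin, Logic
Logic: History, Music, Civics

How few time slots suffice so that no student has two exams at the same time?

Physics, Music, Biology, Civics all conflict with each other, so at least 4 time slots are needed.
A valid assignment using 4 time slots: History=4, Statistics=3, Physics=4, Algebra=2, Music=3, Biology=2, Latin=3, Civics=1, Logic=2. Every pair that conflicts lands in different time slots.

4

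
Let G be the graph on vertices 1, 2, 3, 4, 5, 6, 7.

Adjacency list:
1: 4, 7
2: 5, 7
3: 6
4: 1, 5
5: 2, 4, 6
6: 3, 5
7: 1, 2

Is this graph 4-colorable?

Yes

The chromatic number is 3. The cycle 4-1-7-2-5-4 has odd length 5, so it cannot be 2-colored; at least 3 colors are needed.
3 colors suffice: color red → {3, 5, 7}; color blue → {1, 2, 6}; color green → {4}.
Since 4 ≥ 3, a proper 4-coloring certainly exists.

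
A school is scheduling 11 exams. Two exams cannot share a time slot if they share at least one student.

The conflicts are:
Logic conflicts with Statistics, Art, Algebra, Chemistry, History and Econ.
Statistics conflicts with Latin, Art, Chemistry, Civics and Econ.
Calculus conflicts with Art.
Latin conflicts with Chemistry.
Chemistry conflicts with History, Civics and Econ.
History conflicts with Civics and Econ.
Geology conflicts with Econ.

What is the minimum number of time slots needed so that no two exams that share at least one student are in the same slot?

Logic, Statistics, Chemistry, Econ all conflict with each other, so at least 4 time slots are needed.
4 time slots suffice: Logic=2, Statistics=1, Calculus=1, Latin=2, Art=3, Algebra=1, Chemistry=3, History=1, Civics=2, Geology=1, Econ=4. Every pair that conflicts lands in different time slots.

4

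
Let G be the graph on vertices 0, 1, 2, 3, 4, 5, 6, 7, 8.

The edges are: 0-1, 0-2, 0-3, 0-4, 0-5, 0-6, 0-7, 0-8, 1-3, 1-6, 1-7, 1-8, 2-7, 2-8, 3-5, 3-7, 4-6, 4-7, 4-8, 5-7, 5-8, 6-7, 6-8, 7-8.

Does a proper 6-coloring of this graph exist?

Yes

The chromatic number is 5. 0, 1, 6, 7, 8 are pairwise adjacent (a clique of size 5), so at least 5 colors are needed.
One proper 5-coloring: 0=a, 1=d, 2=d, 3=c, 4=d, 5=d, 6=e, 7=b, 8=c.
Since 6 ≥ 5, a proper 6-coloring certainly exists.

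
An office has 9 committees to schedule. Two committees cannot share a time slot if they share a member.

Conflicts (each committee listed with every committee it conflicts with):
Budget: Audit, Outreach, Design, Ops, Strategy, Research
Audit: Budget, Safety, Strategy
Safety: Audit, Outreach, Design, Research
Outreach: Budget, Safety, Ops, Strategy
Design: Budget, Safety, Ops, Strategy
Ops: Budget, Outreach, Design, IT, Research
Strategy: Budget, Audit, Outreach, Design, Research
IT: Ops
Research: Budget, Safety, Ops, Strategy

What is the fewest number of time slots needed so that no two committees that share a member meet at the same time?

Budget, Design, Ops are mutually in conflict, so at least 3 time slots are needed.
3 time slots suffice: time slot 1 → {Budget, Safety, IT}; time slot 2 → {Ops, Strategy}; time slot 3 → {Audit, Outreach, Design, Research}. No two conflicting committees share a time slot.

3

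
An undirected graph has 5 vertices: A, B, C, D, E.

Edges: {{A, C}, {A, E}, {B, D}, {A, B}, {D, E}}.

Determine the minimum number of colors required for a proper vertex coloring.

A and B are adjacent, so at least 2 colors are needed.
A valid assignment using 2 colors: A=1, B=2, C=2, D=1, E=2. Each edge has distinct colors on its endpoints.

2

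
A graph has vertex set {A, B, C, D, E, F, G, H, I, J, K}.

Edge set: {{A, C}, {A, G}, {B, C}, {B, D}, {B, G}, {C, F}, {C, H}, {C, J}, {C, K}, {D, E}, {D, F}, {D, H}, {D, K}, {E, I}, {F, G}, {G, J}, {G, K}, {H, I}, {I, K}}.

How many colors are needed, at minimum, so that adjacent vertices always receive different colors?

2

G and K are adjacent, so at least 2 colors are needed.
2 colors suffice: color 1 → {C, D, G, I}; color 2 → {A, B, E, F, H, J, K}. Every edge joins two different colors.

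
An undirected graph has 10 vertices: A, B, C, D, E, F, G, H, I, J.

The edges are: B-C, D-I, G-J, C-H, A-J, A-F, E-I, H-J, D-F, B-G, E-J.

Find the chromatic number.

3

The cycle J-G-B-C-H-J has odd length 5, so it cannot be 2-colored; at least 3 colors are needed.
3 colors suffice: color 1 → {B, D, J}; color 2 → {C, F, G, I}; color 3 → {A, E, H}. Each edge has distinct colors on its endpoints.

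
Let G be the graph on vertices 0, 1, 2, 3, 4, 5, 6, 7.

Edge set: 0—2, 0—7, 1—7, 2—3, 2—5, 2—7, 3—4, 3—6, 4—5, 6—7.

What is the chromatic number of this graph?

3

0, 2, 7 form a triangle, so at least 3 colors are needed.
3 colors suffice: color red → {3, 5, 7}; color blue → {1, 2, 4, 6}; color green → {0}. No two adjacent vertices share a color.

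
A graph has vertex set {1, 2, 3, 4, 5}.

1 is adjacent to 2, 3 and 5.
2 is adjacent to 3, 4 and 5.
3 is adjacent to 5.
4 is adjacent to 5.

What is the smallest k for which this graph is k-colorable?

1, 2, 3, 5 form a clique, so at least 4 colors are needed.
4 colors suffice: color red → {5}; color blue → {2}; color green → {1, 4}; color yellow → {3}. Each edge has distinct colors on its endpoints.

4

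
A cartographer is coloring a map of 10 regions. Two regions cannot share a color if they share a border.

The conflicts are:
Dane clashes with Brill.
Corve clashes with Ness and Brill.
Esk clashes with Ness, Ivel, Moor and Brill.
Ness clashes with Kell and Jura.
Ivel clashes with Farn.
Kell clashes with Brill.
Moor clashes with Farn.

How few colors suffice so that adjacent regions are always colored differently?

2

Moor and Farn conflict, so at least 2 colors are needed.
2 colors suffice: color 1 → {Ness, Ivel, Moor, Brill}; color 2 → {Dane, Corve, Esk, Kell, Farn, Jura}. Each listed conflict is separated.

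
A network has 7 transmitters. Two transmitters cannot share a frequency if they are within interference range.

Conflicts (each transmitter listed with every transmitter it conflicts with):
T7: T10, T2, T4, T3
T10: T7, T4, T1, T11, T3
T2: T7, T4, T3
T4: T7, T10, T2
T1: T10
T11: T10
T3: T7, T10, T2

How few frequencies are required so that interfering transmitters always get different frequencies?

T7, T10, T3 pairwise conflict, so at least 3 frequencies are needed.
3 frequencies suffice: frequency 1 → {T10, T2}; frequency 2 → {T7, T1, T11}; frequency 3 → {T4, T3}. No two conflicting transmitters share a frequency.

3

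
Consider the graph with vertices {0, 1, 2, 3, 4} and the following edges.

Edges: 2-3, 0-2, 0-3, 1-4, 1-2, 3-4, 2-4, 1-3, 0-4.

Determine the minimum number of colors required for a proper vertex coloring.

0, 2, 3, 4 form a clique, so at least 4 colors are needed.
A valid assignment using 4 colors: 0=yellow, 1=yellow, 2=green, 3=red, 4=blue. Each edge has distinct colors on its endpoints.

4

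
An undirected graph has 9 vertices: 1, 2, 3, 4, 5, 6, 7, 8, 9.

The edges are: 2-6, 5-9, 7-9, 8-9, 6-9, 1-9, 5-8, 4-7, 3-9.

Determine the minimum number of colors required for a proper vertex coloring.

3

5, 8, 9 are pairwise adjacent, so at least 3 colors are needed.
3 colors suffice: 1=b, 2=a, 3=b, 4=a, 5=b, 6=b, 7=b, 8=c, 9=a. No two adjacent vertices share a color.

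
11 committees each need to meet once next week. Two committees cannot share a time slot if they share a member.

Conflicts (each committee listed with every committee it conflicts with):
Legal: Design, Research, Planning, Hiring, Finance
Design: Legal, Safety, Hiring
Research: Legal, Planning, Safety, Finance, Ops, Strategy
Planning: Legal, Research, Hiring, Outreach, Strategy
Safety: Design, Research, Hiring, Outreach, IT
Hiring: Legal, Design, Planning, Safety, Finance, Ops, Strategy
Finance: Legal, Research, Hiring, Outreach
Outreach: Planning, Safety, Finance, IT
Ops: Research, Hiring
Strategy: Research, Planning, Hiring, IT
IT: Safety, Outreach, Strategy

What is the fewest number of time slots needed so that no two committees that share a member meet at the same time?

Design, Safety, Hiring all conflict with each other, so at least 3 time slots are needed.
3 time slots suffice: time slot 1 → {Research, Hiring, Outreach}; time slot 2 → {Legal, Safety, Ops, Strategy}; time slot 3 → {Design, Planning, Finance, IT}. Each listed conflict is separated.

3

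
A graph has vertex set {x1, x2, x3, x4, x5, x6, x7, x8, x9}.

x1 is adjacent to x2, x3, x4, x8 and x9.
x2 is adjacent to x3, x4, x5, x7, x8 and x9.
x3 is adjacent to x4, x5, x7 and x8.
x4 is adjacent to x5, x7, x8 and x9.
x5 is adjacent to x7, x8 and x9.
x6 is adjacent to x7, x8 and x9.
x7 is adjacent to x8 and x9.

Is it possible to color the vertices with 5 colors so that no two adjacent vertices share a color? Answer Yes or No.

x2, x3, x4, x5, x7, x8 are pairwise adjacent (a clique of size 6), so at least 6 colors are needed.
So 5 colors are not enough.

No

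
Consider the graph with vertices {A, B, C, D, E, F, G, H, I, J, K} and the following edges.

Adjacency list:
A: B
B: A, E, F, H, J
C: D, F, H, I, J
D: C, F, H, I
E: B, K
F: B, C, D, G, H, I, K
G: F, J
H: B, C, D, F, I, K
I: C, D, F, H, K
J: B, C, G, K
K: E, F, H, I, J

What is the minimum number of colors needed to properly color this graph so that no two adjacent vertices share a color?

C, D, F, H, I are mutually adjacent (a clique of size 5), so at least 5 colors are needed.
5 colors suffice: color 1 → {A, E, F, J}; color 2 → {G, H}; color 3 → {B, C, K}; color 4 → {I}; color 5 → {D}. Each edge has distinct colors on its endpoints.

5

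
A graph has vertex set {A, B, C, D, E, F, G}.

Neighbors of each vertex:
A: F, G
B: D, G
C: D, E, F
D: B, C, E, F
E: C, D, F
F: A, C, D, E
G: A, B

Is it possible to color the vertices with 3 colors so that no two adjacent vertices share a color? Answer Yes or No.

No

C, D, E, F are pairwise adjacent (a clique of size 4), so at least 4 colors are needed.
So 3 colors are not enough.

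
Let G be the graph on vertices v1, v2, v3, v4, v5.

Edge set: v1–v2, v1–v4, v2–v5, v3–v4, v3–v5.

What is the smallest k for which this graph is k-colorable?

The cycle v4-v3-v5-v2-v1-v4 has odd length 5, so it cannot be 2-colored; at least 3 colors are needed.
A valid assignment using 3 colors: v1=2, v2=3, v3=2, v4=1, v5=1. Each edge has distinct colors on its endpoints.

3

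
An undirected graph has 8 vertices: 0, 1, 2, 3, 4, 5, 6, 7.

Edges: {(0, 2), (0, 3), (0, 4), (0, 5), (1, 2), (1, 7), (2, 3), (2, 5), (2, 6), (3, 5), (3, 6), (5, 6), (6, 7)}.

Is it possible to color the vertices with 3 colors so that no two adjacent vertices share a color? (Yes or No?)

2, 3, 5, 6 are mutually adjacent (a clique of size 4), so at least 4 colors are needed.
So 3 colors are not enough.

No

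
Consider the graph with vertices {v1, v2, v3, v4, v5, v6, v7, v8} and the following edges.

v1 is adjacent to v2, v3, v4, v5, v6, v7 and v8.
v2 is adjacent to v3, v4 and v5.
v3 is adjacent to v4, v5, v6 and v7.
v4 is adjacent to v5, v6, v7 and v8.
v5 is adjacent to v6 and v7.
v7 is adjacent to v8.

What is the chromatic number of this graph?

v1, v3, v4, v5, v7 are mutually adjacent (a clique of size 5), so at least 5 colors are needed.
One proper 5-coloring: v1=2, v2=5, v3=3, v4=1, v5=4, v6=5, v7=5, v8=3. No two adjacent vertices share a color.

5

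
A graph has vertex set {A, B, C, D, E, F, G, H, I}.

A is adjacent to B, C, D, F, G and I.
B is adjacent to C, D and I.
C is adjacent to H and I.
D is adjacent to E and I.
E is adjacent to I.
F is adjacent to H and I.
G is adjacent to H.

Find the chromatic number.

A, B, D, I are mutually adjacent (a clique of size 4), so at least 4 colors are needed.
4 colors suffice: color 1 → {A, E, H}; color 2 → {G, I}; color 3 → {B, F}; color 4 → {C, D}. Each edge has distinct colors on its endpoints.

4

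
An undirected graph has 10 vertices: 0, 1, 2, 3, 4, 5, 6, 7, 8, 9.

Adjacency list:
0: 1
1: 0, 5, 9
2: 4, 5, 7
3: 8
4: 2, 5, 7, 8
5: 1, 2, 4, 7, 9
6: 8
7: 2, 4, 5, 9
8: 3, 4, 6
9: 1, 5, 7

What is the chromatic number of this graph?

2, 4, 5, 7 are mutually adjacent (a clique of size 4), so at least 4 colors are needed.
4 colors suffice: 0=red, 1=blue, 2=yellow, 3=blue, 4=blue, 5=red, 6=blue, 7=green, 8=red, 9=yellow. No two adjacent vertices share a color.

4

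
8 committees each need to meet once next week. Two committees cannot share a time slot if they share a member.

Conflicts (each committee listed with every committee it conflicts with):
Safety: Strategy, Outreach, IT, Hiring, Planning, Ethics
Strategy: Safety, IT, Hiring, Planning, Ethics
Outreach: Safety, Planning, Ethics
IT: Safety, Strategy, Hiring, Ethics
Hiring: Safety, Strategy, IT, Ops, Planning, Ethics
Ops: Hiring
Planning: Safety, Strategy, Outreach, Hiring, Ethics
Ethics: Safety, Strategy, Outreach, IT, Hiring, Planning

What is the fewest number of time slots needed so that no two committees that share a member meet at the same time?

Safety, Strategy, IT, Hiring, Ethics pairwise conflict, so at least 5 time slots are needed.
5 time slots suffice: Safety=3, Strategy=4, Outreach=2, IT=5, Hiring=2, Ops=1, Planning=5, Ethics=1. Each listed conflict is separated.

5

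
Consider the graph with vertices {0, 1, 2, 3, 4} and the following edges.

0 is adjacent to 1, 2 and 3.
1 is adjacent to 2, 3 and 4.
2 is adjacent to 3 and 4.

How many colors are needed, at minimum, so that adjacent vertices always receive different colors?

4

0, 1, 2, 3 are mutually adjacent (a clique of size 4), so at least 4 colors are needed.
4 colors suffice: 0=green, 1=blue, 2=red, 3=yellow, 4=green. No two adjacent vertices share a color.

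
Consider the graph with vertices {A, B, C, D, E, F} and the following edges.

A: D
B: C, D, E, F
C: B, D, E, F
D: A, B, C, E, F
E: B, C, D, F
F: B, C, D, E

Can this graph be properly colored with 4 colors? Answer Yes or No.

B, C, D, E, F are mutually adjacent (a clique of size 5), so at least 5 colors are needed.
So 4 colors are not enough.

No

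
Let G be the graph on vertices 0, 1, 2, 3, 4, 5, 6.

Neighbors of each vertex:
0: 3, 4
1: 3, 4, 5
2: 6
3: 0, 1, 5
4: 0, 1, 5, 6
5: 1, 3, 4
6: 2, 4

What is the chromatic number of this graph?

1, 4, 5 are mutually adjacent, so at least 3 colors are needed.
One proper 3-coloring: 0=b, 1=b, 2=a, 3=a, 4=a, 5=c, 6=b. Every edge joins two different colors.

3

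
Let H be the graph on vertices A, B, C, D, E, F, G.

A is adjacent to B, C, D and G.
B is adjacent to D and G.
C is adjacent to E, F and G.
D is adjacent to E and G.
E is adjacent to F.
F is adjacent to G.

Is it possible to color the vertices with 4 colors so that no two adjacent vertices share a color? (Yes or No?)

The chromatic number is 4. A, B, D, G are mutually adjacent (a clique of size 4), so at least 4 colors are needed.
4 colors suffice: color 1 → {E, G}; color 2 → {A, F}; color 3 → {C, D}; color 4 → {B}.
That is already a proper 4-coloring.

Yes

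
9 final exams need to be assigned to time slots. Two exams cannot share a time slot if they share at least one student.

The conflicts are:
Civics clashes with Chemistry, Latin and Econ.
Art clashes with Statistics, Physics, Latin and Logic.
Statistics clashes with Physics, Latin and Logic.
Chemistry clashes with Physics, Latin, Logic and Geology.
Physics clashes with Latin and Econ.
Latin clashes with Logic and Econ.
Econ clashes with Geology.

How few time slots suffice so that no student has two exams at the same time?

4

Art, Statistics, Latin, Logic are mutually in conflict, so at least 4 time slots are needed.
4 time slots suffice: time slot 1 → {Latin, Geology}; time slot 2 → {Civics, Physics, Logic}; time slot 3 → {Art, Chemistry, Econ}; time slot 4 → {Statistics}. No two conflicting exams share a time slot.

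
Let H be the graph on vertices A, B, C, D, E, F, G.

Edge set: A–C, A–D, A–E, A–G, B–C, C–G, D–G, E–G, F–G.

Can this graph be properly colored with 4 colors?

The chromatic number is 3. A, C, G form a triangle, so at least 3 colors are needed.
A valid assignment using 3 colors: A=2, B=1, C=3, D=3, E=3, F=2, G=1.
Since 4 ≥ 3, a proper 4-coloring certainly exists.

Yes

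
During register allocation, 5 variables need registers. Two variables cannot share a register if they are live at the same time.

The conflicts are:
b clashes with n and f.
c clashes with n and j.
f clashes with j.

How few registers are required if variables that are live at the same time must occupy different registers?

The cycle j-f-b-n-c-j has odd length 5, so it cannot be 2-colored; at least 3 registers are needed.
3 registers suffice: b=1, c=1, n=2, f=2, j=3. Every pair that conflicts lands in different registers.

3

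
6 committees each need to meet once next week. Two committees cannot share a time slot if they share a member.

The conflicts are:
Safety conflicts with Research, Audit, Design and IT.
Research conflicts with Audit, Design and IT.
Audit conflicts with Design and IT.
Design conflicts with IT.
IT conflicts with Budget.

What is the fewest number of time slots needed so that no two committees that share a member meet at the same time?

5

Safety, Research, Audit, Design, IT all conflict with each other, so at least 5 time slots are needed.
5 time slots suffice: Safety=5, Research=3, Audit=4, Design=2, IT=1, Budget=2. Each listed conflict is separated.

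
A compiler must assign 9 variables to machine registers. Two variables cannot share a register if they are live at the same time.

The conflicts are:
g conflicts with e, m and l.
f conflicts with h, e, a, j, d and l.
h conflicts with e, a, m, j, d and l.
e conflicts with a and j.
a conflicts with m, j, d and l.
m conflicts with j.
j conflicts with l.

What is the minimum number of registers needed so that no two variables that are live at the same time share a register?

5

f, h, a, j, l pairwise conflict, so at least 5 registers are needed.
5 registers suffice: register 1 → {g, h}; register 2 → {a}; register 3 → {j, d}; register 4 → {f, m}; register 5 → {e, l}. No two conflicting variables share a register.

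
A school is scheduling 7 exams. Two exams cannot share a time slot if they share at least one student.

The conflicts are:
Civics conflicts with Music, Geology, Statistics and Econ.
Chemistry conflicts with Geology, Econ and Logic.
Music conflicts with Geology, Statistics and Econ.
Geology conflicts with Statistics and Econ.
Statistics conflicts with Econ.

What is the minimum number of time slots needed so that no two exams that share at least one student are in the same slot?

5

Civics, Music, Geology, Statistics, Econ pairwise conflict, so at least 5 time slots are needed.
5 time slots suffice: Civics=4, Chemistry=3, Music=3, Geology=2, Statistics=5, Econ=1, Logic=1. No two conflicting exams share a time slot.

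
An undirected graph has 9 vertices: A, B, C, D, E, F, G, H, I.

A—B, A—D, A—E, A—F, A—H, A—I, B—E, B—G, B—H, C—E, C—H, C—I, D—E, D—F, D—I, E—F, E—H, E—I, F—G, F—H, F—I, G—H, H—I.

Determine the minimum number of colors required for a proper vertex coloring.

5

A, E, F, H, I are pairwise adjacent (a clique of size 5), so at least 5 colors are needed.
5 colors suffice: color red → {D, H}; color blue → {E, G}; color green → {B, I}; color yellow → {A, C}; color purple → {F}. No two adjacent vertices share a color.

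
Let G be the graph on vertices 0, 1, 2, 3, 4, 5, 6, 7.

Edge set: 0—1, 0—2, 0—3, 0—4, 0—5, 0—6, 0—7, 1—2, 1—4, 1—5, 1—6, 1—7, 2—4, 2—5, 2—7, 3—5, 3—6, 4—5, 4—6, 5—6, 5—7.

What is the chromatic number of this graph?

0, 1, 4, 5, 6 are pairwise adjacent (a clique of size 5), so at least 5 colors are needed.
5 colors suffice: 0=b, 1=c, 2=e, 3=c, 4=d, 5=a, 6=e, 7=d. Each edge has distinct colors on its endpoints.

5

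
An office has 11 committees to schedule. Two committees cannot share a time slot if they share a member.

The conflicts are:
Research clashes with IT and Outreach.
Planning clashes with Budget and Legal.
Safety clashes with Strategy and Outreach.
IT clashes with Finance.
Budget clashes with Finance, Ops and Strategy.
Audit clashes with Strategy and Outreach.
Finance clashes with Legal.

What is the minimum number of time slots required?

The cycle IT-Finance-Budget-Strategy-Audit-Outreach-Research-IT has odd length 7, so it cannot be 2-colored; at least 3 time slots are needed.
3 time slots suffice: Research=2, Planning=2, Safety=3, IT=1, Budget=1, Audit=3, Finance=2, Ops=2, Strategy=2, Outreach=1, Legal=1. No two conflicting committees share a time slot.

3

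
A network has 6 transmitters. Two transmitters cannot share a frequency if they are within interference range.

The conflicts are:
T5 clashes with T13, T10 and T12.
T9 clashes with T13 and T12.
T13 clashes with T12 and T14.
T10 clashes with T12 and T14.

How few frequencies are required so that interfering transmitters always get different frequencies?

3

T5, T13, T12 all conflict with each other, so at least 3 frequencies are needed.
3 frequencies suffice: frequency 1 → {T13, T10}; frequency 2 → {T12, T14}; frequency 3 → {T5, T9}. Every pair that conflicts lands in different frequencies.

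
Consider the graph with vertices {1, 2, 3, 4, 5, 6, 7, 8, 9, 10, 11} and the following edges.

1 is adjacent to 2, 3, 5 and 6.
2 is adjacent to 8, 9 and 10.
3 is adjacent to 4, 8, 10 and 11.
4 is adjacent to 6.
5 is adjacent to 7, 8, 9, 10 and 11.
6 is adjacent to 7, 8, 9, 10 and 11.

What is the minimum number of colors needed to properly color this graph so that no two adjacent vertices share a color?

2

2 and 9 are adjacent, so at least 2 colors are needed.
A valid assignment using 2 colors: 1=b, 2=a, 3=a, 4=b, 5=a, 6=a, 7=b, 8=b, 9=b, 10=b, 11=b. Each edge has distinct colors on its endpoints.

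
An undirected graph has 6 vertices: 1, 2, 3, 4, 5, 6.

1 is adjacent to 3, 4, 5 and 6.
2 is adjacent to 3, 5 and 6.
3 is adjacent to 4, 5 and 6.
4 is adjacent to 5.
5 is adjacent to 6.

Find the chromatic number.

1, 3, 4, 5 are pairwise adjacent (a clique of size 4), so at least 4 colors are needed.
4 colors suffice: color a → {3}; color b → {5}; color c → {1, 2}; color d → {4, 6}. No two adjacent vertices share a color.

4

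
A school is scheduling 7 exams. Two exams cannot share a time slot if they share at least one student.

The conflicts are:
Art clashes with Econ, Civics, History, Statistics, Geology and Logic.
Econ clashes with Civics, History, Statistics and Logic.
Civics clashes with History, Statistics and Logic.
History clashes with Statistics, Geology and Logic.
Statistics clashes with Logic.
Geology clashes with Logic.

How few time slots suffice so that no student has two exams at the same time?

6

Art, Econ, Civics, History, Statistics, Logic pairwise conflict, so at least 6 time slots are needed.
A valid assignment using 6 time slots: Art=3, Econ=6, Civics=5, History=1, Statistics=4, Geology=4, Logic=2. Every pair that conflicts lands in different time slots.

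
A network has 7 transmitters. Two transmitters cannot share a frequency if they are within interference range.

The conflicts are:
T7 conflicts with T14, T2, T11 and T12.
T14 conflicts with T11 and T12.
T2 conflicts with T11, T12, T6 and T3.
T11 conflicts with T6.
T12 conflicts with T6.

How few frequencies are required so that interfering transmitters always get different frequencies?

3

T7, T2, T11 are mutually in conflict, so at least 3 frequencies are needed.
Using 3 frequencies: T7=3, T14=1, T2=1, T11=2, T12=2, T6=3, T3=2. Each listed conflict is separated.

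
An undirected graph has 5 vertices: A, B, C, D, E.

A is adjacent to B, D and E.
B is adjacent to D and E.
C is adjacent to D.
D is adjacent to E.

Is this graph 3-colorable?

No

A, B, D, E form a clique, so at least 4 colors are needed.
So 3 colors are not enough.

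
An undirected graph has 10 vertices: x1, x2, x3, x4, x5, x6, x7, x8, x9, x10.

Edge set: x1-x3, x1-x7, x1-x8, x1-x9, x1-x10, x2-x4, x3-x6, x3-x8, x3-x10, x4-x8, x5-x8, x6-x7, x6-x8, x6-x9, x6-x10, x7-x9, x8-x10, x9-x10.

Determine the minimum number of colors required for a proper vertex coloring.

4

x3, x6, x8, x10 are mutually adjacent (a clique of size 4), so at least 4 colors are needed.
One proper 4-coloring: x1=2, x2=1, x3=4, x4=2, x5=2, x6=2, x7=3, x8=1, x9=1, x10=3. Each edge has distinct colors on its endpoints.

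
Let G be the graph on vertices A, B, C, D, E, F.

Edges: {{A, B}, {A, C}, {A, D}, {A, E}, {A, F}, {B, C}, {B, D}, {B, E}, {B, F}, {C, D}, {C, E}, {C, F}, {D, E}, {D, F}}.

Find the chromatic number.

5

A, B, C, D, E form a clique, so at least 5 colors are needed.
One proper 5-coloring: A=2, B=3, C=4, D=1, E=5, F=5. Every edge joins two different colors.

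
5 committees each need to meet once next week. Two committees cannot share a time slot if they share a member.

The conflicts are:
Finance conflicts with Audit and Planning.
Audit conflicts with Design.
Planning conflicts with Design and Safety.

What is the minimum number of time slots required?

2

Finance and Audit conflict, so at least 2 time slots are needed.
Using 2 time slots: Finance=2, Audit=1, Planning=1, Design=2, Safety=2. Every pair that conflicts lands in different time slots.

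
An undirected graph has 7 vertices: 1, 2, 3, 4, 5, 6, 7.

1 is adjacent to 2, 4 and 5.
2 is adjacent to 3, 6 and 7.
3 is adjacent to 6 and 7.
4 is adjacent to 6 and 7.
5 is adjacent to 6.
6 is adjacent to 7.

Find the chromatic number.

2, 3, 6, 7 are pairwise adjacent (a clique of size 4), so at least 4 colors are needed.
4 colors suffice: 1=a, 2=b, 3=d, 4=b, 5=b, 6=a, 7=c. Every edge joins two different colors.

4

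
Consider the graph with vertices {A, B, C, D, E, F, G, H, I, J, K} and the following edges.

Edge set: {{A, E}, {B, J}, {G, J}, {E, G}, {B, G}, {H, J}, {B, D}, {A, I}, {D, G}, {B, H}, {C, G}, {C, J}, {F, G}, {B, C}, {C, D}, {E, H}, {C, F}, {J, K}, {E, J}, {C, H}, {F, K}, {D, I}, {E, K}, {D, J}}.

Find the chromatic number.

B, C, D, G, J are pairwise adjacent (a clique of size 5), so at least 5 colors are needed.
One proper 5-coloring: A=1, B=5, C=3, D=4, E=3, F=1, G=2, H=2, I=2, J=1, K=2. Every edge joins two different colors.

5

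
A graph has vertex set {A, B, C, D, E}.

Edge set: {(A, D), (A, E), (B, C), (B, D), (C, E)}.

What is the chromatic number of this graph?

3

The cycle A-E-C-B-D-A has odd length 5, so it cannot be 2-colored; at least 3 colors are needed.
3 colors suffice: color red → {A, C}; color blue → {B, E}; color green → {D}. Every edge joins two different colors.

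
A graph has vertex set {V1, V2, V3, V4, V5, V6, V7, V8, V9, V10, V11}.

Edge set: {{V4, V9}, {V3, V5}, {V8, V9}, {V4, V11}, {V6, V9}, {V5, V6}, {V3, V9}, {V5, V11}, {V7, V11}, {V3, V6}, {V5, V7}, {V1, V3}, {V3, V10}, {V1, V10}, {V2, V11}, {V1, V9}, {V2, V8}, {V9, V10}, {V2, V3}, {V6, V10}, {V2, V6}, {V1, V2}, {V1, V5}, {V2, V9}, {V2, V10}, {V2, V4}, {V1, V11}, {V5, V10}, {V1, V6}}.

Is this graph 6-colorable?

The chromatic number is 6. V1, V2, V3, V6, V9, V10 are mutually adjacent (a clique of size 6), so at least 6 colors are needed.
One proper 6-coloring: V1=3, V2=1, V3=5, V4=3, V5=1, V6=6, V7=3, V8=3, V9=2, V10=4, V11=2.
That is already a proper 6-coloring.

Yes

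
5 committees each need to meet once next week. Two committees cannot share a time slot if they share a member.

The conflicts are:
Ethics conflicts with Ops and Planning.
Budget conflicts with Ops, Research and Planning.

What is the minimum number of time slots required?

Budget and Research conflict, so at least 2 time slots are needed.
2 time slots suffice: time slot 1 → {Ethics, Budget}; time slot 2 → {Ops, Research, Planning}. Each listed conflict is separated.

2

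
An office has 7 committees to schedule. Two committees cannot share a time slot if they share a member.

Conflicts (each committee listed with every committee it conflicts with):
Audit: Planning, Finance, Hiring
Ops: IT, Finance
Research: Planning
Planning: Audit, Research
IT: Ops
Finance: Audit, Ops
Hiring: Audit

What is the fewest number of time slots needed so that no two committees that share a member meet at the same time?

2

Ops and IT conflict, so at least 2 time slots are needed.
2 time slots suffice: time slot 1 → {Audit, Ops, Research}; time slot 2 → {Planning, IT, Finance, Hiring}. Each listed conflict is separated.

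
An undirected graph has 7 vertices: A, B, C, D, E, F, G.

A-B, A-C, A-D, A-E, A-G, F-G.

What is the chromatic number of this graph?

A and B are adjacent, so at least 2 colors are needed.
2 colors suffice: color red → {A, F}; color blue → {B, C, D, E, G}. No two adjacent vertices share a color.

2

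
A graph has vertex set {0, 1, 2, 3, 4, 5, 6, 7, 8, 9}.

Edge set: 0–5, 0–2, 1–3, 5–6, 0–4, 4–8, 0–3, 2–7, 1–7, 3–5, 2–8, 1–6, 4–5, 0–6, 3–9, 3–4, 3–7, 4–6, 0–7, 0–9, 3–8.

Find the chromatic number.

0, 4, 5, 6 are mutually adjacent (a clique of size 4), so at least 4 colors are needed.
4 colors suffice: color red → {2, 3, 6}; color blue → {0, 1, 8}; color green → {4, 7, 9}; color yellow → {5}. No two adjacent vertices share a color.

4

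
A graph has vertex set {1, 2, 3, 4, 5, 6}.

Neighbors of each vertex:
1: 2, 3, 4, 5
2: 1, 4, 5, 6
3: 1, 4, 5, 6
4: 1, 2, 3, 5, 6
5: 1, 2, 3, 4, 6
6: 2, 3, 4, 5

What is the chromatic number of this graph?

4

3, 4, 5, 6 are pairwise adjacent (a clique of size 4), so at least 4 colors are needed.
4 colors suffice: color a → {5}; color b → {4}; color c → {1, 6}; color d → {2, 3}. Each edge has distinct colors on its endpoints.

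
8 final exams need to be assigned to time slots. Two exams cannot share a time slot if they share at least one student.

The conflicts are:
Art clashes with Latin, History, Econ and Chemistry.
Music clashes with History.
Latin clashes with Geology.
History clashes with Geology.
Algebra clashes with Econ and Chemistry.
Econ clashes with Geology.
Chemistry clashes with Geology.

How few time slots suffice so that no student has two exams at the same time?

Latin and Geology conflict, so at least 2 time slots are needed.
Using 2 time slots: Art=1, Music=1, Latin=2, History=2, Algebra=1, Econ=2, Chemistry=2, Geology=1. Every pair that conflicts lands in different time slots.

2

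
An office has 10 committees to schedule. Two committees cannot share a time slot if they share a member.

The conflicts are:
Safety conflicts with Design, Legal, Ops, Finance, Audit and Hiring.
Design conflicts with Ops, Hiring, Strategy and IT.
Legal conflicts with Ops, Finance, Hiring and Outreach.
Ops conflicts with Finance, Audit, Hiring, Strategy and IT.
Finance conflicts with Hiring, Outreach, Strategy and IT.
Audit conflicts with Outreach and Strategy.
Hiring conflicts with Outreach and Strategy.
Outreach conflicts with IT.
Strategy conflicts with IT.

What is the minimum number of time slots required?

Safety, Legal, Ops, Finance, Hiring all conflict with each other, so at least 5 time slots are needed.
Using 5 time slots: Safety=4, Design=3, Legal=5, Ops=1, Finance=3, Audit=2, Hiring=2, Outreach=1, Strategy=4, IT=2. Every pair that conflicts lands in different time slots.

5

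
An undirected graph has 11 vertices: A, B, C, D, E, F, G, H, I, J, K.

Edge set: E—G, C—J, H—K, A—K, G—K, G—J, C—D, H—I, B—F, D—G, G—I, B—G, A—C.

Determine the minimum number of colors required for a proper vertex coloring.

3

The cycle A-K-G-J-C-A has odd length 5, so it cannot be 2-colored; at least 3 colors are needed.
3 colors suffice: color 1 → {C, F, G, H}; color 2 → {B, D, E, I, J, K}; color 3 → {A}. No two adjacent vertices share a color.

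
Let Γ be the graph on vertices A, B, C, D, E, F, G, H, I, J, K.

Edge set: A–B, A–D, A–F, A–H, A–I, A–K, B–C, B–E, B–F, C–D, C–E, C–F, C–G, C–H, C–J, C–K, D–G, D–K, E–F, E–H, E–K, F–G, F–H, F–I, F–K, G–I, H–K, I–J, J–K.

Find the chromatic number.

5

C, E, F, H, K are pairwise adjacent (a clique of size 5), so at least 5 colors are needed.
5 colors suffice: color 1 → {A, C}; color 2 → {D, F, J}; color 3 → {B, G, K}; color 4 → {E, I}; color 5 → {H}. No two adjacent vertices share a color.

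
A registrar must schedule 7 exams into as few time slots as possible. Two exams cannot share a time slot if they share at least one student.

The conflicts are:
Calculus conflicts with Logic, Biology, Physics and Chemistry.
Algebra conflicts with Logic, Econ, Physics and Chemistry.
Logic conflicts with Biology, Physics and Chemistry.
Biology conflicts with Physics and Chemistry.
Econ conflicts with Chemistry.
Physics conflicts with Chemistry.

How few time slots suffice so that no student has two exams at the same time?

Calculus, Logic, Biology, Physics, Chemistry are mutually in conflict, so at least 5 time slots are needed.
5 time slots suffice: time slot 1 → {Chemistry}; time slot 2 → {Econ, Physics}; time slot 3 → {Logic}; time slot 4 → {Algebra, Biology}; time slot 5 → {Calculus}. No two conflicting exams share a time slot.

5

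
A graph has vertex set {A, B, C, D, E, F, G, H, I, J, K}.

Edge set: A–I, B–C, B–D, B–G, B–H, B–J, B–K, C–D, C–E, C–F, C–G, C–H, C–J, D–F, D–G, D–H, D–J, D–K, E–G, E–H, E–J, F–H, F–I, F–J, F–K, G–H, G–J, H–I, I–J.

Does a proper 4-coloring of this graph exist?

No

B, C, D, G, J form a clique, so at least 5 colors are needed.
So 4 colors are not enough.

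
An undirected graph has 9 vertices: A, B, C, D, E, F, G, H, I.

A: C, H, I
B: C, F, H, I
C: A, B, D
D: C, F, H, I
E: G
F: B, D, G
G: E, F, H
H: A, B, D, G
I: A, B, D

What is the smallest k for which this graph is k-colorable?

2

B and H are adjacent, so at least 2 colors are needed.
2 colors suffice: color red → {A, B, D, G}; color blue → {C, E, F, H, I}. Every edge joins two different colors.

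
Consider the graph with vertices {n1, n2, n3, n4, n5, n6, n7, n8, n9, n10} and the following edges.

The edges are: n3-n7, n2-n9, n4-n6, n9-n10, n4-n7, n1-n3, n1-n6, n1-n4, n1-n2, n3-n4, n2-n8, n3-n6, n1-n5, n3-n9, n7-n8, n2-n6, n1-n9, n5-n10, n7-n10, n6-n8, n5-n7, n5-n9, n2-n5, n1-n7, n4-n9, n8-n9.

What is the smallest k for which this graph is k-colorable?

4

n1, n2, n5, n9 form a clique, so at least 4 colors are needed.
One proper 4-coloring: n1=1, n2=3, n3=3, n4=4, n5=4, n6=2, n7=2, n8=1, n9=2, n10=1. Each edge has distinct colors on its endpoints.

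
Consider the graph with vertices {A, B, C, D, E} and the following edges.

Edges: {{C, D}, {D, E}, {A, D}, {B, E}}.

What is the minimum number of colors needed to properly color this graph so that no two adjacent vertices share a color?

2

B and E are adjacent, so at least 2 colors are needed.
2 colors suffice: color red → {B, D}; color blue → {A, C, E}. Each edge has distinct colors on its endpoints.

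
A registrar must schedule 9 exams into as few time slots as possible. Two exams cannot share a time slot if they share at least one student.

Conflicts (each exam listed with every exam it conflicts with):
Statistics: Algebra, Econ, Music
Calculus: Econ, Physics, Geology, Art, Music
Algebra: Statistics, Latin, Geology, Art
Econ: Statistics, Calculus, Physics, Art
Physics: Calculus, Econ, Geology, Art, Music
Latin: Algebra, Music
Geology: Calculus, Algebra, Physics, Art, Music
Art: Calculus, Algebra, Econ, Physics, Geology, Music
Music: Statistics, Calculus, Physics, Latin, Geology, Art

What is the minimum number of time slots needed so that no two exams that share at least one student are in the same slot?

Calculus, Physics, Geology, Art, Music are mutually in conflict, so at least 5 time slots are needed.
5 time slots suffice: time slot 1 → {Algebra, Econ, Music}; time slot 2 → {Statistics, Latin, Art}; time slot 3 → {Geology}; time slot 4 → {Calculus}; time slot 5 → {Physics}. Every pair that conflicts lands in different time slots.

5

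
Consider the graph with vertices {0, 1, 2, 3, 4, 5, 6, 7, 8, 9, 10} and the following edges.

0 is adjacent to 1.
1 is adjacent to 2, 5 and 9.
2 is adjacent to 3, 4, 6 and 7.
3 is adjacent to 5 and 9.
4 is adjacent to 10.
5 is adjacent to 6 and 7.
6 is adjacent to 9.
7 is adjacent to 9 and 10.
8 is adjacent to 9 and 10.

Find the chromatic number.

2

3 and 9 are adjacent, so at least 2 colors are needed.
One proper 2-coloring: 0=red, 1=blue, 2=red, 3=blue, 4=blue, 5=red, 6=blue, 7=blue, 8=blue, 9=red, 10=red. No two adjacent vertices share a color.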